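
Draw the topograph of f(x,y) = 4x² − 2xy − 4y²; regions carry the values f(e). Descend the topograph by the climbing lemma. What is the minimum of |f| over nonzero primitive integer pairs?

descent: ρ → (-4,2,4)  [lands on river]
river: ρ → (4,6,-2)
river: ρ → (-2,6,4)
river: ρ → (4,2,-4)
river: ρ → (-4,6,2)
river: ρ → (2,6,-4)
closes: descent 1, river 6
min |a| on river = 2

2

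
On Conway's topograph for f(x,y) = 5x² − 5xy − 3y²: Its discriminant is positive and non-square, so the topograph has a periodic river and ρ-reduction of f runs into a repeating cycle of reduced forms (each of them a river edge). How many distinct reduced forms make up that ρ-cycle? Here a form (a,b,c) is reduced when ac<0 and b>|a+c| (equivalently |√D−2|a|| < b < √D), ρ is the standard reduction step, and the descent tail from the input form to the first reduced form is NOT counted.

D = 85, ⌊√D⌋ = 9
descent: ρ → (-3,5,5)  [lands on river]
river: ρ → (5,5,-3)
river: ρ → (-3,7,3)
river: ρ → (3,5,-5)
river: ρ → (-5,5,3)
river: ρ → (3,7,-3)
ρ-cycle length = 6 (tail of 1 descent step not counted)

6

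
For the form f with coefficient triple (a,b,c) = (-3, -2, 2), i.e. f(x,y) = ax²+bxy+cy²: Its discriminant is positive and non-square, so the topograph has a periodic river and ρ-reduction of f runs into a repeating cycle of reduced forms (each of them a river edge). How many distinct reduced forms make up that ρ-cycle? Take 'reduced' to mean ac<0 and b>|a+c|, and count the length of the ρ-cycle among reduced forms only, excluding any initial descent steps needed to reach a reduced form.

D = 28, ⌊√D⌋ = 5
descent: ρ → (2,2,-3)  [lands on river]
river: ρ → (-3,4,1)
river: ρ → (1,4,-3)
river: ρ → (-3,2,2)
ρ-cycle length = 4 (tail of 1 descent step not counted)

4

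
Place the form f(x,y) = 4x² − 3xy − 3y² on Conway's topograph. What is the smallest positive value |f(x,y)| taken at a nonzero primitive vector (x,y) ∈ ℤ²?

descent: ρ → (-3,3,4)  [lands on river]
river: ρ → (4,5,-2)
river: ρ → (-2,7,1)
river: ρ → (1,7,-2)
river: ρ → (-2,5,4)
river: ρ → (4,3,-3)
closes: descent 1, river 6
min |a| on river = 1

1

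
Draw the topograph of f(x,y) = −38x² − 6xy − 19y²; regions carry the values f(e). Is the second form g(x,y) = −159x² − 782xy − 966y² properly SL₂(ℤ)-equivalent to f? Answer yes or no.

D₁ = -2852, D₂ = -2852
f is negative-definite; reduce −f:
−f: flip: (38,6,19)→(19,-6,38)
−f: reduced (well bottom): (19,-6,38) with a≤c, −a<b≤a
flip sign back: reduced form of f is (-19,6,-38)
g is negative-definite; reduce −g:
−g: translate: b→146 (≡782 mod 318), so (159,782,966)→(159,146,38)
−g: flip: (159,146,38)→(38,-146,159)
−g: translate: b→6 (≡-146 mod 76), so (38,-146,159)→(38,6,19)
−g: flip: (38,6,19)→(19,-6,38)
−g: reduced (well bottom): (19,-6,38) with a≤c, −a<b≤a
flip sign back: reduced form of g is (-19,6,-38)
reduced forms (-19, 6, -38) vs (-19, 6, -38) ⇒ equivalent

yes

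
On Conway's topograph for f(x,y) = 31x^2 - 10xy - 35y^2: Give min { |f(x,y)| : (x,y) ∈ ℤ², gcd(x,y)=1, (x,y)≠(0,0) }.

descent: ρ → (-35,10,31)  [lands on river]
river: ρ → (31,52,-14)
river: ρ → (-14,60,15)
river: ρ → (15,60,-14)
river: ρ → (-14,52,31)
river: ρ → (31,10,-35)
river: ρ → (-35,60,6)
river: ρ → (6,60,-35)
closes: descent 1, river 8
min |a| on river = 6

6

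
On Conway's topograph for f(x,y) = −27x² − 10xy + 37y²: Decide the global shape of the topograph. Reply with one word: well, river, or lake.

D = b²−4ac = (-10)² − 4·(-27)·37 = 4096
D = 64² is a perfect square ⇒ form factors over ℤ ⇒ lakes

lake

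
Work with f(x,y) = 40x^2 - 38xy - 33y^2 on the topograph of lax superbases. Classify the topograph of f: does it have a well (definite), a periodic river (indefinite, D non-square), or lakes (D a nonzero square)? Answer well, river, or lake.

D = b²−4ac = (-38)² − 4·40·(-33) = 6724
D = 82² is a perfect square ⇒ form factors over ℤ ⇒ lakes

lake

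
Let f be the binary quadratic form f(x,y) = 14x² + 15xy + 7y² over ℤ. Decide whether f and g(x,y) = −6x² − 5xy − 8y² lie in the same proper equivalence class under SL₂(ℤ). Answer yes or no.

D₁ = -167, D₂ = -167
f: translate: b→-13 (≡15 mod 28), so (14,15,7)→(14,-13,6)
f: flip: (14,-13,6)→(6,13,14)
f: translate: b→1 (≡13 mod 12), so (6,13,14)→(6,1,7)
f: reduced (well bottom): (6,1,7) with a≤c, −a<b≤a
g is negative-definite; reduce −g:
−g: reduced (well bottom): (6,5,8) with a≤c, −a<b≤a
flip sign back: reduced form of g is (-6,-5,-8)
reduced forms (6, 1, 7) vs (-6, -5, -8) ⇒ inequivalent

no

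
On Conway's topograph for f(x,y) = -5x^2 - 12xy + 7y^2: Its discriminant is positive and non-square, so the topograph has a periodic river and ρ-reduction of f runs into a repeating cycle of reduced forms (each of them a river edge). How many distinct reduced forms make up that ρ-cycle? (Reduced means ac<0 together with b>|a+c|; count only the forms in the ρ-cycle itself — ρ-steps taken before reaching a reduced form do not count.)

D = 284, ⌊√D⌋ = 16
descent: ρ → (7,12,-5)  [lands on river]
river: ρ → (-5,8,11)
river: ρ → (11,14,-2)
river: ρ → (-2,14,11)
river: ρ → (11,8,-5)
river: ρ → (-5,12,7)
river: ρ → (7,16,-1)
river: ρ → (-1,16,7)
ρ-cycle length = 8 (tail of 1 descent step not counted)

8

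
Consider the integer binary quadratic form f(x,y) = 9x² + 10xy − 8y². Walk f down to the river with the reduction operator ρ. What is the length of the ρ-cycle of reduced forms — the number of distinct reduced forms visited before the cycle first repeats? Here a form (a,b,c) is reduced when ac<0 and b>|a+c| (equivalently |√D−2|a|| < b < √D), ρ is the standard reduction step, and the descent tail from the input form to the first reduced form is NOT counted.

D = 388, ⌊√D⌋ = 19
river: ρ → (-8,6,11)
river: ρ → (11,16,-3)
river: ρ → (-3,14,16)
river: ρ → (16,18,-1)
river: ρ → (-1,18,16)
river: ρ → (16,14,-3)
river: ρ → (-3,16,11)
river: ρ → (11,6,-8)
river: ρ → (-8,10,9)
river: ρ → (9,8,-9)
river: ρ → (-9,10,8)
river: ρ → (8,6,-11)
river: ρ → (-11,16,3)
river: ρ → (3,14,-16)
river: ρ → (-16,18,1)
river: ρ → (1,18,-16)
river: ρ → (-16,14,3)
river: ρ → (3,16,-11)
river: ρ → (-11,6,8)
river: ρ → (8,10,-9)
river: ρ → (-9,8,9)
river: ρ → (9,10,-8)
ρ-cycle length = 22 (tail of 0 descent steps not counted)

22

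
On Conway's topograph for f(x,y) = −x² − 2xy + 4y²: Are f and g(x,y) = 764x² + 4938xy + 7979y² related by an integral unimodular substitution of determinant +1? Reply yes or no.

D₁ = 20, D₂ = 20
river cycle of f (length 2): (-1, 4, 1), (1, 4, -1)
river cycle of g (length 2): (-1, 4, 1), (1, 4, -1)
cycles coincide ⇒ equivalent

yes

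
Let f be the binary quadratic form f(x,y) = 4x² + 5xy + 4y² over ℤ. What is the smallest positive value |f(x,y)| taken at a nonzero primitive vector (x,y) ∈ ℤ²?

translate: b→-3 (≡5 mod 8), so (4,5,4)→(4,-3,3)
flip: (4,-3,3)→(3,3,4)
reduced (well bottom): (3,3,4) with a≤c, −a<b≤a
well minimum = a = 3

3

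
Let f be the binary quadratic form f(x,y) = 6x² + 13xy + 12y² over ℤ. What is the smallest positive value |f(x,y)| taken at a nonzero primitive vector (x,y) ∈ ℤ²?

translate: b→1 (≡13 mod 12), so (6,13,12)→(6,1,5)
flip: (6,1,5)→(5,-1,6)
reduced (well bottom): (5,-1,6) with a≤c, −a<b≤a
well minimum = a = 5

5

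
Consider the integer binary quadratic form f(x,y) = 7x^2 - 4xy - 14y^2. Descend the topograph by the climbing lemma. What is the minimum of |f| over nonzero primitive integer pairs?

descent: ρ → (-14,4,7)
descent: ρ → (7,10,-11)  [lands on river]
river: ρ → (-11,12,6)
river: ρ → (6,12,-11)
river: ρ → (-11,10,7)
river: ρ → (7,18,-3)
river: ρ → (-3,18,7)
closes: descent 2, river 6
min |a| on river = 3

3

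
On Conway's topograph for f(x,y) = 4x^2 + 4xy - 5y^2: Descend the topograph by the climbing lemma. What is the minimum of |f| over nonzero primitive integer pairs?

river: ρ → (-5,6,3)
river: ρ → (3,6,-5)
river: ρ → (-5,4,4)
river: ρ → (4,4,-5)
closes: descent 0, river 4
min |a| on river = 3

3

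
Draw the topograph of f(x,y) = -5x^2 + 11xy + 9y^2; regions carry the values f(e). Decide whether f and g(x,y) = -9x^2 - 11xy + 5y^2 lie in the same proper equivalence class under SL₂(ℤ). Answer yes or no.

D₁ = 301, D₂ = 301
river cycle of f (length 10): (9, 7, -7), (-7, 7, 9), (9, 11, -5), (-5, 9, 11), (11, 13, -3), (-3, 17, 1), (1, 17, -3), (-3, 13, 11), (11, 9, -5), (-5, 11, 9)
river cycle of g (length 10): (5, 11, -9), (-9, 7, 7), (7, 7, -9), (-9, 11, 5), (5, 9, -11), (-11, 13, 3), (3, 17, -1), (-1, 17, 3), (3, 13, -11), (-11, 9, 5)
cycles differ ⇒ inequivalent

no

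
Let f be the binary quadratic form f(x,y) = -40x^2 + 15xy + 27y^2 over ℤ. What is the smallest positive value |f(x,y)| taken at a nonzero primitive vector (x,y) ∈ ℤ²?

river: ρ → (27,39,-28)
river: ρ → (-28,17,38)
river: ρ → (38,59,-7)
river: ρ → (-7,67,2)
river: ρ → (2,65,-40)
river: ρ → (-40,15,27)
closes: descent 0, river 6
min |a| on river = 2

2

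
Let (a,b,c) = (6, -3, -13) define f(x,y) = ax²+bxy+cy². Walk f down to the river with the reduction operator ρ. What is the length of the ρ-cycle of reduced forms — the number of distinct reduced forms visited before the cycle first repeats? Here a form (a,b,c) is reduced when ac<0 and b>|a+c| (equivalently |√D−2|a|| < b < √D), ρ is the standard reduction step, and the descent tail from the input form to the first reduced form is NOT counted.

D = 321, ⌊√D⌋ = 17
descent: ρ → (-13,3,6)
descent: ρ → (6,9,-10)  [lands on river]
river: ρ → (-10,11,5)
river: ρ → (5,9,-12)
river: ρ → (-12,15,2)
river: ρ → (2,17,-4)
river: ρ → (-4,15,6)
ρ-cycle length = 6 (tail of 2 descent steps not counted)

6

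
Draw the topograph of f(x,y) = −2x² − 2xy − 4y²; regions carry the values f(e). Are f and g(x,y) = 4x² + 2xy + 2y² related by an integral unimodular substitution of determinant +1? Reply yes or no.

D₁ = -28, D₂ = -28
f is negative-definite; reduce −f:
−f: reduced (well bottom): (2,2,4) with a≤c, −a<b≤a
flip sign back: reduced form of f is (-2,-2,-4)
g: flip: (4,2,2)→(2,-2,4)
g: translate: b→2 (≡-2 mod 4), so (2,-2,4)→(2,2,4)
g: reduced (well bottom): (2,2,4) with a≤c, −a<b≤a
reduced forms (-2, -2, -4) vs (2, 2, 4) ⇒ inequivalent

no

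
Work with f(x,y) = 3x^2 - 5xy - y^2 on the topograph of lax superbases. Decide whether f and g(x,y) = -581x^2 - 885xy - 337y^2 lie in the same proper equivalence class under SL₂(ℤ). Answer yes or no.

D₁ = 37, D₂ = 37
river cycle of f (length 6): (-1, 5, 3), (3, 1, -3), (-3, 5, 1), (1, 5, -3), (-3, 1, 3), (3, 5, -1)
river cycle of g (length 6): (-1, 5, 3), (3, 1, -3), (-3, 5, 1), (1, 5, -3), (-3, 1, 3), (3, 5, -1)
cycles coincide ⇒ equivalent

yes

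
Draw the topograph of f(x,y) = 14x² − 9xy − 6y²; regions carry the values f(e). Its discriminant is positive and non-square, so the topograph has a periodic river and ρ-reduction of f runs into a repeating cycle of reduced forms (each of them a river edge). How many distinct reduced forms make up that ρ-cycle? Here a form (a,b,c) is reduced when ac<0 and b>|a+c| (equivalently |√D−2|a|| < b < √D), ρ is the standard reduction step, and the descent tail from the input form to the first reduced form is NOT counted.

D = 417, ⌊√D⌋ = 20
descent: ρ → (-6,9,14)  [lands on river]
river: ρ → (14,19,-1)
river: ρ → (-1,19,14)
river: ρ → (14,9,-6)
river: ρ → (-6,15,8)
river: ρ → (8,17,-4)
river: ρ → (-4,15,12)
river: ρ → (12,9,-7)
river: ρ → (-7,19,2)
river: ρ → (2,17,-16)
river: ρ → (-16,15,3)
river: ρ → (3,15,-16)
river: ρ → (-16,17,2)
river: ρ → (2,19,-7)
river: ρ → (-7,9,12)
river: ρ → (12,15,-4)
river: ρ → (-4,17,8)
river: ρ → (8,15,-6)
ρ-cycle length = 18 (tail of 1 descent step not counted)

18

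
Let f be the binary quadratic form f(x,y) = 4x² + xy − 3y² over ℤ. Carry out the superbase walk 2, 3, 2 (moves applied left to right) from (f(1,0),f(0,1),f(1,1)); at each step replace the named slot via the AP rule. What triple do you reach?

start (4,-3,2) = (f(1,0),f(0,1),f(1,1))
replace slot 2: 2·(4+2) − (-3) = 15 → (4,15,2)
replace slot 3: 2·(4+15) − 2 = 36 → (4,15,36)
replace slot 2: 2·(4+36) − 15 = 65 → (4,65,36)

4,65,36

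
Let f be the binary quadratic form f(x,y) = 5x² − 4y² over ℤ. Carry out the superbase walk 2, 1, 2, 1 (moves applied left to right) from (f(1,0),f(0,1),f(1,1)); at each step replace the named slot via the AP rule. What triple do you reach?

start (5,-4,1) = (f(1,0),f(0,1),f(1,1))
replace slot 2: 2·(5+1) − (-4) = 16 → (5,16,1)
replace slot 1: 2·(16+1) − 5 = 29 → (29,16,1)
replace slot 2: 2·(29+1) − 16 = 44 → (29,44,1)
replace slot 1: 2·(44+1) − 29 = 61 → (61,44,1)

61,44,1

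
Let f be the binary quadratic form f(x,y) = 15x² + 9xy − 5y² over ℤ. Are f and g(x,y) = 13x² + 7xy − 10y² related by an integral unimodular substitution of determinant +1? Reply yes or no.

D₁ = 381, D₂ = 569
discriminants differ ⇒ not SL₂(ℤ)-equivalent

no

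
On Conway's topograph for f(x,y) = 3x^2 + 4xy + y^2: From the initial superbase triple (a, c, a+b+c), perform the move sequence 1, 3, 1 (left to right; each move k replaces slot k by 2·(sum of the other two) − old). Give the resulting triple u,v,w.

start (3,1,8) = (f(1,0),f(0,1),f(1,1))
replace slot 1: 2·(1+8) − 3 = 15 → (15,1,8)
replace slot 3: 2·(15+1) − 8 = 24 → (15,1,24)
replace slot 1: 2·(1+24) − 15 = 35 → (35,1,24)

35,1,24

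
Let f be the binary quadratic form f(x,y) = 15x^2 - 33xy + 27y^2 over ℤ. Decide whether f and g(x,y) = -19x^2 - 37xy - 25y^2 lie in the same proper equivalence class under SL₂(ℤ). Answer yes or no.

D₁ = -531, D₂ = -531
f: translate: b→-3 (≡-33 mod 30), so (15,-33,27)→(15,-3,9)
f: flip: (15,-3,9)→(9,3,15)
f: reduced (well bottom): (9,3,15) with a≤c, −a<b≤a
g is negative-definite; reduce −g:
−g: translate: b→-1 (≡37 mod 38), so (19,37,25)→(19,-1,7)
−g: flip: (19,-1,7)→(7,1,19)
−g: reduced (well bottom): (7,1,19) with a≤c, −a<b≤a
flip sign back: reduced form of g is (-7,-1,-19)
reduced forms (9, 3, 15) vs (-7, -1, -19) ⇒ inequivalent

no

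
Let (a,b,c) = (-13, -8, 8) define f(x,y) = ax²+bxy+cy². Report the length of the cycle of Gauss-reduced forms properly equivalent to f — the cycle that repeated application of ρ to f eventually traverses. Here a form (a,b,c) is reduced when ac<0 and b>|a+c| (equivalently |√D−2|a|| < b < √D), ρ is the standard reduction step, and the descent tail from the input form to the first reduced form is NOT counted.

D = 480, ⌊√D⌋ = 21
descent: ρ → (8,8,-13)  [lands on river]
river: ρ → (-13,18,3)
river: ρ → (3,18,-13)
river: ρ → (-13,8,8)
ρ-cycle length = 4 (tail of 1 descent step not counted)

4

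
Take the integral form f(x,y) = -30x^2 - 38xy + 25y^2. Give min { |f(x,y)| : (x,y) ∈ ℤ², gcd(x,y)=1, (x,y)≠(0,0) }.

descent: ρ → (25,38,-30)  [lands on river]
river: ρ → (-30,22,33)
river: ρ → (33,44,-19)
river: ρ → (-19,32,45)
river: ρ → (45,58,-6)
river: ρ → (-6,62,25)
closes: descent 1, river 6
min |a| on river = 6

6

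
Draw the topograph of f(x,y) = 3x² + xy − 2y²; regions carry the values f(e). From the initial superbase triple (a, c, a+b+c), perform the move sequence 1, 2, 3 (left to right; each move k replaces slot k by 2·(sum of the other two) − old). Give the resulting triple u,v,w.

start (3,-2,2) = (f(1,0),f(0,1),f(1,1))
replace slot 1: 2·((-2)+2) − 3 = -3 → (-3,-2,2)
replace slot 2: 2·((-3)+2) − (-2) = 0 → (-3,0,2)
replace slot 3: 2·((-3)+0) − 2 = -8 → (-3,0,-8)

-3,0,-8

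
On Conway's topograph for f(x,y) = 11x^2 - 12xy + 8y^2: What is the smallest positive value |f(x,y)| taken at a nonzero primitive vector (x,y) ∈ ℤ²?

translate: b→10 (≡-12 mod 22), so (11,-12,8)→(11,10,7)
flip: (11,10,7)→(7,-10,11)
translate: b→4 (≡-10 mod 14), so (7,-10,11)→(7,4,8)
reduced (well bottom): (7,4,8) with a≤c, −a<b≤a
well minimum = a = 7

7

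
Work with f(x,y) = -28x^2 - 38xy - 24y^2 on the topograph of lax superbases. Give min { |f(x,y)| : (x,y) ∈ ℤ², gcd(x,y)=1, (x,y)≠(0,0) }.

translate: b→-18 (≡38 mod 56), so (28,38,24)→(28,-18,14)
flip: (28,-18,14)→(14,18,28)
translate: b→-10 (≡18 mod 28), so (14,18,28)→(14,-10,24)
reduced (well bottom): (14,-10,24) with a≤c, −a<b≤a
well minimum |f| = |-14| = 14 (negative-definite)

14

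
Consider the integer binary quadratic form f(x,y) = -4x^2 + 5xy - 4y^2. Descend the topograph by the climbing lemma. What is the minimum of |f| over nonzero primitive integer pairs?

translate: b→3 (≡-5 mod 8), so (4,-5,4)→(4,3,3)
flip: (4,3,3)→(3,-3,4)
translate: b→3 (≡-3 mod 6), so (3,-3,4)→(3,3,4)
reduced (well bottom): (3,3,4) with a≤c, −a<b≤a
well minimum |f| = |-3| = 3 (negative-definite)

3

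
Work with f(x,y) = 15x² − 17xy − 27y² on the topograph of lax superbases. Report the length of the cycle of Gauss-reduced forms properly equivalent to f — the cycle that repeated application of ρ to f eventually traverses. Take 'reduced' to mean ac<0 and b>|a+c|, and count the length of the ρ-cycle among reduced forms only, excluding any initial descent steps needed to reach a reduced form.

D = 1909, ⌊√D⌋ = 43
descent: ρ → (-27,17,15)  [lands on river]
river: ρ → (15,43,-1)
river: ρ → (-1,43,15)
river: ρ → (15,17,-27)
river: ρ → (-27,37,5)
river: ρ → (5,43,-3)
river: ρ → (-3,41,19)
river: ρ → (19,35,-9)
river: ρ → (-9,37,15)
river: ρ → (15,23,-23)
river: ρ → (-23,23,15)
river: ρ → (15,37,-9)
river: ρ → (-9,35,19)
river: ρ → (19,41,-3)
river: ρ → (-3,43,5)
river: ρ → (5,37,-27)
ρ-cycle length = 16 (tail of 1 descent step not counted)

16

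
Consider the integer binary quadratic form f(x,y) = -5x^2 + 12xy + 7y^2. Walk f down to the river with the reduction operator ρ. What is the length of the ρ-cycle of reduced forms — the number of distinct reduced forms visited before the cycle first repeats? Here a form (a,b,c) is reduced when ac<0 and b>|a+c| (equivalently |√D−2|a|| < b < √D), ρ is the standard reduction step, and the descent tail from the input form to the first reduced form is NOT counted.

D = 284, ⌊√D⌋ = 16
river: ρ → (7,16,-1)
river: ρ → (-1,16,7)
river: ρ → (7,12,-5)
river: ρ → (-5,8,11)
river: ρ → (11,14,-2)
river: ρ → (-2,14,11)
river: ρ → (11,8,-5)
river: ρ → (-5,12,7)
ρ-cycle length = 8 (tail of 0 descent steps not counted)

8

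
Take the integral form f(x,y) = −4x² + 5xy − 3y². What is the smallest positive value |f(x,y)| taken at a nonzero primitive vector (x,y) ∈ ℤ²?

translate: b→3 (≡-5 mod 8), so (4,-5,3)→(4,3,2)
flip: (4,3,2)→(2,-3,4)
translate: b→1 (≡-3 mod 4), so (2,-3,4)→(2,1,3)
reduced (well bottom): (2,1,3) with a≤c, −a<b≤a
well minimum |f| = |-2| = 2 (negative-definite)

2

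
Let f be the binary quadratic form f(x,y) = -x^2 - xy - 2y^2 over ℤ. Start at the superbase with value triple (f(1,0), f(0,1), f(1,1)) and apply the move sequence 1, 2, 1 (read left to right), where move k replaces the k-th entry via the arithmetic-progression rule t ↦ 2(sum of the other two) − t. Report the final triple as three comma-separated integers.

start (-1,-2,-4) = (f(1,0),f(0,1),f(1,1))
replace slot 1: 2·((-2)+(-4)) − (-1) = -11 → (-11,-2,-4)
replace slot 2: 2·((-11)+(-4)) − (-2) = -28 → (-11,-28,-4)
replace slot 1: 2·((-28)+(-4)) − (-11) = -53 → (-53,-28,-4)

-53,-28,-4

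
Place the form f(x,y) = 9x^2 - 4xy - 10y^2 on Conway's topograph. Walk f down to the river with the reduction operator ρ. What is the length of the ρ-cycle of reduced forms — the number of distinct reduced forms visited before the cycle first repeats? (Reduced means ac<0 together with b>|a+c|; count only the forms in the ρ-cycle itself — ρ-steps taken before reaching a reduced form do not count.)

D = 376, ⌊√D⌋ = 19
descent: ρ → (-10,4,9)  [lands on river]
river: ρ → (9,14,-5)
river: ρ → (-5,16,6)
river: ρ → (6,8,-13)
river: ρ → (-13,18,1)
river: ρ → (1,18,-13)
river: ρ → (-13,8,6)
river: ρ → (6,16,-5)
river: ρ → (-5,14,9)
river: ρ → (9,4,-10)
river: ρ → (-10,16,3)
river: ρ → (3,14,-15)
river: ρ → (-15,16,2)
river: ρ → (2,16,-15)
river: ρ → (-15,14,3)
river: ρ → (3,16,-10)
ρ-cycle length = 16 (tail of 1 descent step not counted)

16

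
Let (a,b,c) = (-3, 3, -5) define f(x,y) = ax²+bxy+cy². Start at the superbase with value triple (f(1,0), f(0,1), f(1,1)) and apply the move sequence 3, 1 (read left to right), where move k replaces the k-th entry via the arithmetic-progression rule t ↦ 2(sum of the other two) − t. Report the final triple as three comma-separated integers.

start (-3,-5,-5) = (f(1,0),f(0,1),f(1,1))
replace slot 3: 2·((-3)+(-5)) − (-5) = -11 → (-3,-5,-11)
replace slot 1: 2·((-5)+(-11)) − (-3) = -29 → (-29,-5,-11)

-29,-5,-11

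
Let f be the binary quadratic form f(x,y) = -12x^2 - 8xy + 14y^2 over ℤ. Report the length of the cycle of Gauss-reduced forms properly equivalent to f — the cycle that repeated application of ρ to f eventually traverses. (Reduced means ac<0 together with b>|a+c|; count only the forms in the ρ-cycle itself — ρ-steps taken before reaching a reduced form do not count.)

D = 736, ⌊√D⌋ = 27
descent: ρ → (14,8,-12)  [lands on river]
river: ρ → (-12,16,10)
river: ρ → (10,24,-4)
river: ρ → (-4,24,10)
river: ρ → (10,16,-12)
river: ρ → (-12,8,14)
river: ρ → (14,20,-6)
river: ρ → (-6,16,20)
river: ρ → (20,24,-2)
river: ρ → (-2,24,20)
river: ρ → (20,16,-6)
river: ρ → (-6,20,14)
ρ-cycle length = 12 (tail of 1 descent step not counted)

12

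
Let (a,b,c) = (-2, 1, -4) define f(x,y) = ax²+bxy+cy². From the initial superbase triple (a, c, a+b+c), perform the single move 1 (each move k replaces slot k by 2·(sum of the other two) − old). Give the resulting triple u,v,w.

start (-2,-4,-5) = (f(1,0),f(0,1),f(1,1))
replace slot 1: 2·((-4)+(-5)) − (-2) = -16 → (-16,-4,-5)

-16,-4,-5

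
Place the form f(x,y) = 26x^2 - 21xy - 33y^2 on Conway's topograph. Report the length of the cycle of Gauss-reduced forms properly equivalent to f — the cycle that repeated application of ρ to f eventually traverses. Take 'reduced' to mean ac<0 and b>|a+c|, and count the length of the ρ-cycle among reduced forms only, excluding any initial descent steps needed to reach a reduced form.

D = 3873, ⌊√D⌋ = 62
descent: ρ → (-33,21,26)  [lands on river]
river: ρ → (26,31,-28)
river: ρ → (-28,25,29)
river: ρ → (29,33,-24)
river: ρ → (-24,15,38)
river: ρ → (38,61,-1)
river: ρ → (-1,61,38)
river: ρ → (38,15,-24)
river: ρ → (-24,33,29)
river: ρ → (29,25,-28)
river: ρ → (-28,31,26)
river: ρ → (26,21,-33)
river: ρ → (-33,45,14)
river: ρ → (14,39,-42)
river: ρ → (-42,45,11)
river: ρ → (11,43,-46)
river: ρ → (-46,49,8)
river: ρ → (8,47,-52)
river: ρ → (-52,57,3)
river: ρ → (3,57,-52)
river: ρ → (-52,47,8)
river: ρ → (8,49,-46)
river: ρ → (-46,43,11)
river: ρ → (11,45,-42)
river: ρ → (-42,39,14)
river: ρ → (14,45,-33)
ρ-cycle length = 26 (tail of 1 descent step not counted)

26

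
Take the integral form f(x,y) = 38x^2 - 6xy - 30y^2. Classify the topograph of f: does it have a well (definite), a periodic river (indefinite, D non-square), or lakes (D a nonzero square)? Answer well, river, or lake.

D = b²−4ac = (-6)² − 4·38·(-30) = 4596
D > 0 non-square ⇒ indefinite ⇒ periodic river

river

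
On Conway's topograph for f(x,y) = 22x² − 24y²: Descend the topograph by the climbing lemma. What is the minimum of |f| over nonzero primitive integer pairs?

descent: ρ → (-24,0,22)
descent: ρ → (22,44,-2)  [lands on river]
river: ρ → (-2,44,22)
closes: descent 2, river 2
min |a| on river = 2

2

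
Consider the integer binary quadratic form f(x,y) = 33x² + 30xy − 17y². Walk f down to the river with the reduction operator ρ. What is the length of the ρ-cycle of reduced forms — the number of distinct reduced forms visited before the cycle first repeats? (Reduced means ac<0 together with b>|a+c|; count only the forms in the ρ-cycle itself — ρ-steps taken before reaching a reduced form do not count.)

D = 3144, ⌊√D⌋ = 56
river: ρ → (-17,38,25)
river: ρ → (25,12,-30)
river: ρ → (-30,48,7)
river: ρ → (7,50,-23)
river: ρ → (-23,42,15)
river: ρ → (15,48,-14)
river: ρ → (-14,36,33)
river: ρ → (33,30,-17)
ρ-cycle length = 8 (tail of 0 descent steps not counted)

8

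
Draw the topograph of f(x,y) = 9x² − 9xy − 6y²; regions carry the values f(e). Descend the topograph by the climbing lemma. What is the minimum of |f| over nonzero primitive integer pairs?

descent: ρ → (-6,9,9)  [lands on river]
river: ρ → (9,9,-6)
river: ρ → (-6,15,3)
river: ρ → (3,15,-6)
closes: descent 1, river 4
min |a| on river = 3

3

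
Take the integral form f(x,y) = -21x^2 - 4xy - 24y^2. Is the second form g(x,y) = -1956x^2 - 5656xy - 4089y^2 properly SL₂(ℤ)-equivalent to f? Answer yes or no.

D₁ = -2000, D₂ = -2000
f is negative-definite; reduce −f:
−f: reduced (well bottom): (21,4,24) with a≤c, −a<b≤a
flip sign back: reduced form of f is (-21,-4,-24)
g is negative-definite; reduce −g:
−g: translate: b→1744 (≡5656 mod 3912), so (1956,5656,4089)→(1956,1744,389)
−g: flip: (1956,1744,389)→(389,-1744,1956)
−g: translate: b→-188 (≡-1744 mod 778), so (389,-1744,1956)→(389,-188,24)
−g: flip: (389,-188,24)→(24,188,389)
−g: translate: b→-4 (≡188 mod 48), so (24,188,389)→(24,-4,21)
−g: flip: (24,-4,21)→(21,4,24)
−g: reduced (well bottom): (21,4,24) with a≤c, −a<b≤a
flip sign back: reduced form of g is (-21,-4,-24)
reduced forms (-21, -4, -24) vs (-21, -4, -24) ⇒ equivalent

yes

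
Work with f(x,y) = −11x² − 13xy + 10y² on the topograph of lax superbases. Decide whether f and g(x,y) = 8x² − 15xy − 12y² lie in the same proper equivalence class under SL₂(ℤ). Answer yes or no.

D₁ = 609, D₂ = 609
river cycle of f (length 16): (10, 13, -11), (-11, 9, 12), (12, 15, -8), (-8, 17, 10), (10, 23, -2), (-2, 21, 21), (21, 21, -2), (-2, 23, 10), (10, 17, -8), (-8, 15, 12), … (6 more)
river cycle of g (length 16): (-12, 15, 8), (8, 17, -10), (-10, 23, 2), (2, 21, -21), (-21, 21, 2), (2, 23, -10), (-10, 17, 8), (8, 15, -12), (-12, 9, 11), (11, 13, -10), … (6 more)
cycles differ ⇒ inequivalent

no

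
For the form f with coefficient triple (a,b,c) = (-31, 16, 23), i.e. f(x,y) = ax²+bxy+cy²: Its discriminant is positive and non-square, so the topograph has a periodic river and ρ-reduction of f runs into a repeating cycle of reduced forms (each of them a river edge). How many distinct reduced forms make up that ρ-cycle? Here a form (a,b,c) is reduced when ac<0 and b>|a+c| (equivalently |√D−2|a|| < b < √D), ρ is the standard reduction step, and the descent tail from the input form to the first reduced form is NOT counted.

D = 3108, ⌊√D⌋ = 55
river: ρ → (23,30,-24)
river: ρ → (-24,18,29)
river: ρ → (29,40,-13)
river: ρ → (-13,38,32)
river: ρ → (32,26,-19)
river: ρ → (-19,50,8)
river: ρ → (8,46,-31)
river: ρ → (-31,16,23)
ρ-cycle length = 8 (tail of 0 descent steps not counted)

8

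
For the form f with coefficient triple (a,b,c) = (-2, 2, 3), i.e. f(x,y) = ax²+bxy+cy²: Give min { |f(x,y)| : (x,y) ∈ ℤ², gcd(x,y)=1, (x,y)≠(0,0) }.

river: ρ → (3,4,-1)
river: ρ → (-1,4,3)
river: ρ → (3,2,-2)
river: ρ → (-2,2,3)
closes: descent 0, river 4
min |a| on river = 1

1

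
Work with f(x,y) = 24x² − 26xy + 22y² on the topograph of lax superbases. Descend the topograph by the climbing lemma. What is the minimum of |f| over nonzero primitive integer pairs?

translate: b→22 (≡-26 mod 48), so (24,-26,22)→(24,22,20)
flip: (24,22,20)→(20,-22,24)
translate: b→18 (≡-22 mod 40), so (20,-22,24)→(20,18,22)
reduced (well bottom): (20,18,22) with a≤c, −a<b≤a
well minimum = a = 20

20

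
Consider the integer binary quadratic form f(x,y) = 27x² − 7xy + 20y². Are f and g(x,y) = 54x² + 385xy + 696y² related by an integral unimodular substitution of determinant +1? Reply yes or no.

D₁ = -2111, D₂ = -2111
f: flip: (27,-7,20)→(20,7,27)
f: reduced (well bottom): (20,7,27) with a≤c, −a<b≤a
g: translate: b→-47 (≡385 mod 108), so (54,385,696)→(54,-47,20)
g: flip: (54,-47,20)→(20,47,54)
g: translate: b→7 (≡47 mod 40), so (20,47,54)→(20,7,27)
g: reduced (well bottom): (20,7,27) with a≤c, −a<b≤a
reduced forms (20, 7, 27) vs (20, 7, 27) ⇒ equivalent

yes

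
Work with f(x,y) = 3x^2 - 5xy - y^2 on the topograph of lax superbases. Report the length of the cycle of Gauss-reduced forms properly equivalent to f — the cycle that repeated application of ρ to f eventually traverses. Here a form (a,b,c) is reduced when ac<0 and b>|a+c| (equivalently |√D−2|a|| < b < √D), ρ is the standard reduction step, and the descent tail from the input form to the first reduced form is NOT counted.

D = 37, ⌊√D⌋ = 6
descent: ρ → (-1,5,3)  [lands on river]
river: ρ → (3,1,-3)
river: ρ → (-3,5,1)
river: ρ → (1,5,-3)
river: ρ → (-3,1,3)
river: ρ → (3,5,-1)
ρ-cycle length = 6 (tail of 1 descent step not counted)

6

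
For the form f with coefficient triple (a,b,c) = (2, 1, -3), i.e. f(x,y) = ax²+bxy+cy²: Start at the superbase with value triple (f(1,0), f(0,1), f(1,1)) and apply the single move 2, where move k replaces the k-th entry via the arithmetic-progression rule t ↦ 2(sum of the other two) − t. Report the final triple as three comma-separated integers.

start (2,-3,0) = (f(1,0),f(0,1),f(1,1))
replace slot 2: 2·(2+0) − (-3) = 7 → (2,7,0)

2,7,0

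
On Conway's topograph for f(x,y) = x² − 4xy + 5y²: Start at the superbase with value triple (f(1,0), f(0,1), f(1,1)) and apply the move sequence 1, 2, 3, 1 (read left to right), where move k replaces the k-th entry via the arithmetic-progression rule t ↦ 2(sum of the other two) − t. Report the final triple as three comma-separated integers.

start (1,5,2) = (f(1,0),f(0,1),f(1,1))
replace slot 1: 2·(5+2) − 1 = 13 → (13,5,2)
replace slot 2: 2·(13+2) − 5 = 25 → (13,25,2)
replace slot 3: 2·(13+25) − 2 = 74 → (13,25,74)
replace slot 1: 2·(25+74) − 13 = 185 → (185,25,74)

185,25,74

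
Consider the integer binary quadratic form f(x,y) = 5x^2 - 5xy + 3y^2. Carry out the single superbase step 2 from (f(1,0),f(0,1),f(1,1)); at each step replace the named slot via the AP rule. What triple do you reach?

start (5,3,3) = (f(1,0),f(0,1),f(1,1))
replace slot 2: 2·(5+3) − 3 = 13 → (5,13,3)

5,13,3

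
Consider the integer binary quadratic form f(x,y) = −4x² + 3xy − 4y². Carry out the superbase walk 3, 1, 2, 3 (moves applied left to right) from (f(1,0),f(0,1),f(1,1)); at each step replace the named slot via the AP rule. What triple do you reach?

start (-4,-4,-5) = (f(1,0),f(0,1),f(1,1))
replace slot 3: 2·((-4)+(-4)) − (-5) = -11 → (-4,-4,-11)
replace slot 1: 2·((-4)+(-11)) − (-4) = -26 → (-26,-4,-11)
replace slot 2: 2·((-26)+(-11)) − (-4) = -70 → (-26,-70,-11)
replace slot 3: 2·((-26)+(-70)) − (-11) = -181 → (-26,-70,-181)

-26,-70,-181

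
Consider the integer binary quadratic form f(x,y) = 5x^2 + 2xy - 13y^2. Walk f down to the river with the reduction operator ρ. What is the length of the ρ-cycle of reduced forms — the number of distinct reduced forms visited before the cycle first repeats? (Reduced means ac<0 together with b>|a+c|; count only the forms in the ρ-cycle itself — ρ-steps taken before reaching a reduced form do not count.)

D = 264, ⌊√D⌋ = 16
descent: ρ → (-13,-2,5)
descent: ρ → (5,12,-6)  [lands on river]
river: ρ → (-6,12,5)
river: ρ → (5,8,-10)
river: ρ → (-10,12,3)
river: ρ → (3,12,-10)
river: ρ → (-10,8,5)
ρ-cycle length = 6 (tail of 2 descent steps not counted)

6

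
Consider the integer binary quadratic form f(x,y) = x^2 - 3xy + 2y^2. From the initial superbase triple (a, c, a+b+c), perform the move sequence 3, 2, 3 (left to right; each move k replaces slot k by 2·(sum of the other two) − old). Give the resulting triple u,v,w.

start (1,2,0) = (f(1,0),f(0,1),f(1,1))
replace slot 3: 2·(1+2) − 0 = 6 → (1,2,6)
replace slot 2: 2·(1+6) − 2 = 12 → (1,12,6)
replace slot 3: 2·(1+12) − 6 = 20 → (1,12,20)

1,12,20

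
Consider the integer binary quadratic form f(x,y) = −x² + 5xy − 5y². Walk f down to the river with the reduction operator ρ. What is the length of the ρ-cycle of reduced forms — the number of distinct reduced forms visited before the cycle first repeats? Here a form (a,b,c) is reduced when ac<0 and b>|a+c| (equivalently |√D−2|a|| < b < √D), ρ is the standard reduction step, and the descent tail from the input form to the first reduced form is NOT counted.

D = 5, ⌊√D⌋ = 2
descent: ρ → (-5,5,-1)
descent: ρ → (-1,1,1)  [lands on river]
river: ρ → (1,1,-1)
ρ-cycle length = 2 (tail of 2 descent steps not counted)

2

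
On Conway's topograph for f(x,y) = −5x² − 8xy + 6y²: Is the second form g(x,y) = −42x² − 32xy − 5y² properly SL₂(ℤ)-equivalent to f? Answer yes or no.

D₁ = 184, D₂ = 184
river cycle of f (length 12): (6, 8, -5), (-5, 12, 2), (2, 12, -5), (-5, 8, 6), (6, 4, -7), (-7, 10, 3), (3, 8, -10), (-10, 12, 1), (1, 12, -10), (-10, 8, 3), … (2 more)
river cycle of g (length 12): (-5, 12, 2), (2, 12, -5), (-5, 8, 6), (6, 4, -7), (-7, 10, 3), (3, 8, -10), (-10, 12, 1), (1, 12, -10), (-10, 8, 3), (3, 10, -7), … (2 more)
cycles coincide ⇒ equivalent

yes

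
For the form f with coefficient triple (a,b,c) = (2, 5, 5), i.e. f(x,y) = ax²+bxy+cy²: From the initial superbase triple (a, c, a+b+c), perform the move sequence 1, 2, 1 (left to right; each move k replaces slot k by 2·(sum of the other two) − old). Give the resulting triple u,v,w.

start (2,5,12) = (f(1,0),f(0,1),f(1,1))
replace slot 1: 2·(5+12) − 2 = 32 → (32,5,12)
replace slot 2: 2·(32+12) − 5 = 83 → (32,83,12)
replace slot 1: 2·(83+12) − 32 = 158 → (158,83,12)

158,83,12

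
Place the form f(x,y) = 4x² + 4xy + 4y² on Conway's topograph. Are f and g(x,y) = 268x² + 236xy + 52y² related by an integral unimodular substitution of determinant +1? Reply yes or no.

D₁ = -48, D₂ = -48
f: reduced (well bottom): (4,4,4) with a≤c, −a<b≤a
g: flip: (268,236,52)→(52,-236,268)
g: translate: b→-28 (≡-236 mod 104), so (52,-236,268)→(52,-28,4)
g: flip: (52,-28,4)→(4,28,52)
g: translate: b→4 (≡28 mod 8), so (4,28,52)→(4,4,4)
g: reduced (well bottom): (4,4,4) with a≤c, −a<b≤a
reduced forms (4, 4, 4) vs (4, 4, 4) ⇒ equivalent

yes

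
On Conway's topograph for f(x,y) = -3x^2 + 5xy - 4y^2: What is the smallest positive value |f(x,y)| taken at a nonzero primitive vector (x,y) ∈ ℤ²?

translate: b→1 (≡-5 mod 6), so (3,-5,4)→(3,1,2)
flip: (3,1,2)→(2,-1,3)
reduced (well bottom): (2,-1,3) with a≤c, −a<b≤a
well minimum |f| = |-2| = 2 (negative-definite)

2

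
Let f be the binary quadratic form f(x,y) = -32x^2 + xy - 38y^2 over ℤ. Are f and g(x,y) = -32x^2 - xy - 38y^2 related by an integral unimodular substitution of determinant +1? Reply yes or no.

D₁ = -4863, D₂ = -4863
f is negative-definite; reduce −f:
−f: reduced (well bottom): (32,-1,38) with a≤c, −a<b≤a
flip sign back: reduced form of f is (-32,1,-38)
g is negative-definite; reduce −g:
−g: reduced (well bottom): (32,1,38) with a≤c, −a<b≤a
flip sign back: reduced form of g is (-32,-1,-38)
reduced forms (-32, 1, -38) vs (-32, -1, -38) ⇒ inequivalent

no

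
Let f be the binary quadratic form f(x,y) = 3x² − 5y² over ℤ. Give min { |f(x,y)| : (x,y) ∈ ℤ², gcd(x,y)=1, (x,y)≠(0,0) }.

descent: ρ → (-5,0,3)
descent: ρ → (3,6,-2)  [lands on river]
river: ρ → (-2,6,3)
closes: descent 2, river 2
min |a| on river = 2

2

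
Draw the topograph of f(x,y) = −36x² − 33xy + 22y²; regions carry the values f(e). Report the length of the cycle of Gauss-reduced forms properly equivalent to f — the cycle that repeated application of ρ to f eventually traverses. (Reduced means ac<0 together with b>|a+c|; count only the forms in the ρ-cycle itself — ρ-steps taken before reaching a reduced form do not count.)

D = 4257, ⌊√D⌋ = 65
descent: ρ → (22,33,-36)  [lands on river]
river: ρ → (-36,39,19)
river: ρ → (19,37,-38)
river: ρ → (-38,39,18)
river: ρ → (18,33,-44)
river: ρ → (-44,55,7)
river: ρ → (7,57,-36)
river: ρ → (-36,15,28)
river: ρ → (28,41,-23)
river: ρ → (-23,51,18)
river: ρ → (18,57,-14)
river: ρ → (-14,55,22)
ρ-cycle length = 12 (tail of 1 descent step not counted)

12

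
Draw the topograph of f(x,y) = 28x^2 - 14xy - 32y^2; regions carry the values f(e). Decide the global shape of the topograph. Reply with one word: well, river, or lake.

D = b²−4ac = (-14)² − 4·28·(-32) = 3780
D > 0 non-square ⇒ indefinite ⇒ periodic river

river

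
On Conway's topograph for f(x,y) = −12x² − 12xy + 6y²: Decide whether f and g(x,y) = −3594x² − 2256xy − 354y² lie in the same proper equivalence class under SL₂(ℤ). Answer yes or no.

D₁ = 432, D₂ = 432
river cycle of f (length 2): (6, 12, -12), (-12, 12, 6)
river cycle of g (length 2): (-12, 12, 6), (6, 12, -12)
cycles coincide ⇒ equivalent

yes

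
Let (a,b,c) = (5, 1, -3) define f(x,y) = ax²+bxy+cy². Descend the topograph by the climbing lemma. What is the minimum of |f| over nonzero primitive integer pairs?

descent: ρ → (-3,5,3)  [lands on river]
river: ρ → (3,7,-1)
river: ρ → (-1,7,3)
river: ρ → (3,5,-3)
river: ρ → (-3,7,1)
river: ρ → (1,7,-3)
closes: descent 1, river 6
min |a| on river = 1

1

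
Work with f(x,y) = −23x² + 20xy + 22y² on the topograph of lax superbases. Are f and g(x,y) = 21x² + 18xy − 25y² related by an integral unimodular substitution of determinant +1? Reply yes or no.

D₁ = 2424, D₂ = 2424
river cycle of f (length 20): (22, 24, -21), (-21, 18, 25), (25, 32, -14), (-14, 24, 33), (33, 42, -5), (-5, 48, 6), (6, 48, -5), (-5, 42, 33), (33, 24, -14), (-14, 32, 25), … (10 more)
river cycle of g (length 20): (-25, 32, 14), (14, 24, -33), (-33, 42, 5), (5, 48, -6), (-6, 48, 5), (5, 42, -33), (-33, 24, 14), (14, 32, -25), (-25, 18, 21), (21, 24, -22), … (10 more)
cycles differ ⇒ inequivalent

no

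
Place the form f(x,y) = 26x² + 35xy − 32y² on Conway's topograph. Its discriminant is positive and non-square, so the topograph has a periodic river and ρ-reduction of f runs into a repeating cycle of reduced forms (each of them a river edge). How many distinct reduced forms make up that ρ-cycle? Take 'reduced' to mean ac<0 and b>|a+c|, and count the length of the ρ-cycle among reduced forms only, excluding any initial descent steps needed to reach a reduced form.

D = 4553, ⌊√D⌋ = 67
river: ρ → (-32,29,29)
river: ρ → (29,29,-32)
river: ρ → (-32,35,26)
river: ρ → (26,17,-41)
river: ρ → (-41,65,2)
river: ρ → (2,67,-8)
river: ρ → (-8,61,26)
river: ρ → (26,43,-26)
river: ρ → (-26,61,8)
river: ρ → (8,67,-2)
river: ρ → (-2,65,41)
river: ρ → (41,17,-26)
river: ρ → (-26,35,32)
river: ρ → (32,29,-29)
river: ρ → (-29,29,32)
river: ρ → (32,35,-26)
river: ρ → (-26,17,41)
river: ρ → (41,65,-2)
river: ρ → (-2,67,8)
river: ρ → (8,61,-26)
river: ρ → (-26,43,26)
river: ρ → (26,61,-8)
river: ρ → (-8,67,2)
river: ρ → (2,65,-41)
river: ρ → (-41,17,26)
river: ρ → (26,35,-32)
ρ-cycle length = 26 (tail of 0 descent steps not counted)

26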